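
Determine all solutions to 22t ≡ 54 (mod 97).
73

Since gcd(22, 97) = 1 divides 54, a solution exists.
Multiply both sides by the inverse of 22 mod 97:
  22^(-1) mod 97 = 75
  x ≡ 75 × 54 ≡ 4050 ≡ 73 (mod 97)
Verification: 22 × 73 = 1606 = 16 × 97 + 54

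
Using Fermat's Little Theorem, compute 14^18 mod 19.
By Fermat's Little Theorem, 14^{18} ≡ 1 (mod 19) since 19 is prime and gcd(14, 19) = 1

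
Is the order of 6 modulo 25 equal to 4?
No, the actual order is 5, not 4.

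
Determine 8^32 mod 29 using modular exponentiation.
Using Fermat: 8^{28} ≡ 1 (mod 29). 32 ≡ 4 (mod 28). So 8^{32} ≡ 8^{4} ≡ 7 (mod 29)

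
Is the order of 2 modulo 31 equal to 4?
No, the actual order is 5, not 4.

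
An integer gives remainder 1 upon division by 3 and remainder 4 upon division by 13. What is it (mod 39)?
M = 3 × 13 = 39. M₁ = 13, y₁ ≡ 1 (mod 3). M₂ = 3, y₂ ≡ 9 (mod 13). t = 1×13×1 + 4×3×9 ≡ 4 (mod 39). The smallest positive such number is 4.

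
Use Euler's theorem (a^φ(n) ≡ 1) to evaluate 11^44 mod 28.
By Euler: 11^{12} ≡ 1 (mod 28) since gcd(11, 28) = 1. 44 = 3×12 + 8. So 11^{44} ≡ 11^{8} ≡ 9 (mod 28)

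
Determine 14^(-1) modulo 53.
14^(-1) ≡ 19 (mod 53). Verification: 14 × 19 = 266 ≡ 1 (mod 53)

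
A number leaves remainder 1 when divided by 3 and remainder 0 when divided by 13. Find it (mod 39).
M = 3 × 13 = 39. M₁ = 13, y₁ ≡ 1 (mod 3). M₂ = 3, y₂ ≡ 9 (mod 13). z = 1×13×1 + 0×3×9 ≡ 13 (mod 39)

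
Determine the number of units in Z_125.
100

Prime factorization: 125 = 5^3
Using the formula φ(n) = n × Π(1 - 1/p) for each prime factor p:
φ(125) = 125 × (1 - 1/5)
φ(125) = 100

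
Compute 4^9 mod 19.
9 = 8 + 1 (binary 1001). Repeated squaring mod 19: 4^1 ≡ 4; 4^2 ≡ 4² = 16 ≡ 16; 4^4 ≡ 16² = 256 ≡ 9; 4^8 ≡ 9² = 81 ≡ 5. Multiply: 4^9 = 4^8 × 4^1 ≡ 5 × 4 (mod 19): 5 × 4 = 20 ≡ 1. So 4^9 ≡ 1 (mod 19).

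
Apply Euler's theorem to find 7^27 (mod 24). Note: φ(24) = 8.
By Euler: 7^{8} ≡ 1 (mod 24) since gcd(7, 24) = 1. 27 = 3×8 + 3. So 7^{27} ≡ 7^{3} ≡ 7 (mod 24)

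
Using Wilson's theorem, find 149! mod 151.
(150)! = (149)! × (150) ≡ -1 (mod 151). So (149)! ≡ -1 × (150)^(-1) ≡ (-1)×(-1) = 1 (mod 151)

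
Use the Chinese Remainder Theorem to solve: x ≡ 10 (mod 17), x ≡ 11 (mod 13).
180

Using the Chinese Remainder Theorem:
M = product of moduli = 221
For equation 1: M_1 = 13, 13 ≡ 13 (mod 17), inverse of 13 mod 17 is 4 (check: 13 × 4 = 52 ≡ 1 (mod 17))
For equation 2: M_2 = 17, 17 ≡ 4 (mod 13), inverse of 17 mod 13 is 10 (check: 4 × 10 = 40 ≡ 1 (mod 13))
Combine: x ≡ Σ r_i×M_i×(M_i⁻¹ mod m_i) = 10×13×4 + 11×17×10 = 520 + 1870 = 2390
2390 mod 221 = 180
x ≡ 180 (mod 221)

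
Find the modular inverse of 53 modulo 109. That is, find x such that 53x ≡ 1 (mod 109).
72

Using Extended Euclidean Algorithm:
gcd(53, 109) = 1
Bezout coefficients: 53 × -37 + 109 × 18 = 1
So 53 × -37 ≡ 1 (mod 109)
The inverse is -37 mod 109 = 72
Verification: 53 × 72 = 3816 = 35 × 109 + 1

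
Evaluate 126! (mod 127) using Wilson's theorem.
By Wilson's theorem, (126)! ≡ -1 ≡ 126 (mod 127)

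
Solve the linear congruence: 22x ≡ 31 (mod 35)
3

Since gcd(22, 35) = 1 divides 31, a solution exists.
Multiply both sides by the inverse of 22 mod 35:
  22^(-1) mod 35 = 8
  x ≡ 8 × 31 ≡ 248 ≡ 3 (mod 35)
Verification: 22 × 3 = 66 = 1 × 35 + 31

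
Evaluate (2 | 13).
(2/13) = 2^{6} mod 13 = -1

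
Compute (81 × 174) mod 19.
15

(81 × 174) = 14094
14094 mod 19 = 15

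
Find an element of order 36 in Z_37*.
2 has order 36 mod 37 since 2^{36} ≡ 1 (mod 37) and no smaller power works.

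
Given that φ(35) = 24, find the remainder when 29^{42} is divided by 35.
By Euler: 29^{24} ≡ 1 (mod 35) since gcd(29, 35) = 1. 42 = 1×24 + 18. So 29^{42} ≡ 29^{18} ≡ 1 (mod 35)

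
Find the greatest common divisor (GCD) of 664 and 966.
2

Using the Euclidean algorithm:
664 = 0 × 966 + 664
966 = 1 × 664 + 302
664 = 2 × 302 + 60
302 = 5 × 60 + 2
60 = 30 × 2 + 0

GCD(664, 966) = 2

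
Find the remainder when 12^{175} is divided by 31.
By Fermat: 12^{30} ≡ 1 (mod 31). 175 = 5×30 + 25. So 12^{175} ≡ 12^{25} ≡ 6 (mod 31)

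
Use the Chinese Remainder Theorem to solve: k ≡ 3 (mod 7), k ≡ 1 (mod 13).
M = 7 × 13 = 91. M₁ = 13, y₁ ≡ 6 (mod 7). M₂ = 7, y₂ ≡ 2 (mod 13). k = 3×13×6 + 1×7×2 ≡ 66 (mod 91)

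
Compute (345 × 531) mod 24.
3

(345 × 531) = 183195
183195 mod 24 = 3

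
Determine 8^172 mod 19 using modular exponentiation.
Using Fermat: 8^{18} ≡ 1 (mod 19). 172 ≡ 10 (mod 18). So 8^{172} ≡ 8^{10} ≡ 11 (mod 19)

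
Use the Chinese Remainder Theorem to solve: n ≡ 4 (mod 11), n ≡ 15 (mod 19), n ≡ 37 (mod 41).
5449

Using the Chinese Remainder Theorem:
M = product of moduli = 8569
For equation 1: M_1 = 779, 779 ≡ 9 (mod 11), inverse of 779 mod 11 is 5 (check: 9 × 5 = 45 ≡ 1 (mod 11))
For equation 2: M_2 = 451, 451 ≡ 14 (mod 19), inverse of 451 mod 19 is 15 (check: 14 × 15 = 210 ≡ 1 (mod 19))
For equation 3: M_3 = 209, 209 ≡ 4 (mod 41), inverse of 209 mod 41 is 31 (check: 4 × 31 = 124 ≡ 1 (mod 41))
Combine: n ≡ Σ r_i×M_i×(M_i⁻¹ mod m_i) = 4×779×5 + 15×451×15 + 37×209×31 = 15580 + 101475 + 239723 = 356778
356778 mod 8569 = 5449
n ≡ 5449 (mod 8569)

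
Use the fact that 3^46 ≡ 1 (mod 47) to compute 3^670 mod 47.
By Fermat: 3^{46} ≡ 1 (mod 47). 670 ≡ 26 (mod 46). So 3^{670} ≡ 3^{26} ≡ 27 (mod 47)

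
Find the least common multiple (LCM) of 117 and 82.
9594

First find GCD(117, 82) using the Euclidean algorithm:
117 = 1 × 82 + 35
82 = 2 × 35 + 12
35 = 2 × 12 + 11
12 = 1 × 11 + 1
11 = 11 × 1 + 0
GCD(117, 82) = 1

LCM formula: LCM(a, b) = (a × b) / GCD(a, b)
LCM(117, 82) = (117 × 82) / 1
LCM(117, 82) = 9594 / 1
LCM(117, 82) = 9594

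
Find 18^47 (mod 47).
Using Fermat: 18^{46} ≡ 1 (mod 47). 47 ≡ 1 (mod 46). So 18^{47} ≡ 18^{1} ≡ 18 (mod 47)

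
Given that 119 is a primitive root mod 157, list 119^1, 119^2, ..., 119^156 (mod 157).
g^1, g^2, ..., g^{156} mod 157: {119, 31, 78, 19, 63, 118, 69, 47, 98, 44, 55, 108, 135, 51, 103, 11, 53, 27, 73, 52, 65, 42, 131, 46, 136, 13, 134, 89, 72, 90, 34, 121, 112, 140, 18, 101, 87, 148, 28, 35, 83, 143, 61, 37, 7, 48, 60, 75, 133, 127, 41, 12, 15, 58, 151, 71, 128, 3, 43, 93, 77, 57, 32, 40, 50, 141, 137, 132, 8, 10, 91, 153, 152, 33, 2, 81, 62, 156, 38, 126, 79, 138, 94, 39, 88, 110, 59, 113, 102, 49, 22, 106, 54, 146, 104, 130, 84, 105, 92, 115, 26, 111, 21, 144, 23, 68, 85, 67, 123, 36, 45, 17, 139, 56, 70, 9, 129, 122, 74, 14, 96, 120, 150, 109, 97, 82, 24, 30, 116, 145, 142, 99, 6, 86, 29, 154, 114, 64, 80, 100, 125, 117, 107, 16, 20, 25, 149, 147, 66, 4, 5, 124, 155, 76, 95, 1}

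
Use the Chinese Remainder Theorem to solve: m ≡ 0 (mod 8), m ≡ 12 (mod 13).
M = 8 × 13 = 104. M₁ = 13, y₁ ≡ 5 (mod 8). M₂ = 8, y₂ ≡ 5 (mod 13). m = 0×13×5 + 12×8×5 ≡ 64 (mod 104)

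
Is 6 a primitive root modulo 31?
No

To verify, check if 6^(30/q) ≢ 1 (mod 31) for each prime divisor q of 30
Divisors of 30 = 30: [1, 2, 3, 5, 6, 10, 15, 30]
  6^(30/2) = 6^15 ≡ 30 (mod 31)
  6^(30/3) = 6^10 ≡ 25 (mod 31)
  6^(30/5) = 6^6 ≡ 1 (mod 31)
Conclusion: 6 is not a primitive root modulo 31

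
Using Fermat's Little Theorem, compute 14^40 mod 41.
By Fermat's Little Theorem, 14^{40} ≡ 1 (mod 41) since 41 is prime and gcd(14, 41) = 1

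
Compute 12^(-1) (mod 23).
12^(-1) ≡ 2 (mod 23). Verification: 12 × 2 = 24 ≡ 1 (mod 23)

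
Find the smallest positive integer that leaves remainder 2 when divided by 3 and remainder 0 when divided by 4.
M = 3 × 4 = 12. M₁ = 4, y₁ ≡ 1 (mod 3). M₂ = 3, y₂ ≡ 3 (mod 4). m = 2×4×1 + 0×3×3 ≡ 8 (mod 12). The smallest positive such number is 8.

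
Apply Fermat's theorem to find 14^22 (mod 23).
By Fermat's Little Theorem, 14^{22} ≡ 1 (mod 23) since 23 is prime and gcd(14, 23) = 1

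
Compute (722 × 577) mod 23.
18

(722 × 577) = 416594
416594 mod 23 = 18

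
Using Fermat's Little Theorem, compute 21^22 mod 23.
By Fermat's Little Theorem, 21^{22} ≡ 1 (mod 23) since 23 is prime and gcd(21, 23) = 1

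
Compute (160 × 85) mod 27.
19

(160 × 85) = 13600
13600 mod 27 = 19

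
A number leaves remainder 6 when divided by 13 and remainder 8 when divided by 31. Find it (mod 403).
M = 13 × 31 = 403. M₁ = 31, y₁ ≡ 8 (mod 13). M₂ = 13, y₂ ≡ 12 (mod 31). n = 6×31×8 + 8×13×12 ≡ 318 (mod 403)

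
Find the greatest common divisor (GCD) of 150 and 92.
2

Using the Euclidean algorithm:
150 = 1 × 92 + 58
92 = 1 × 58 + 34
58 = 1 × 34 + 24
34 = 1 × 24 + 10
24 = 2 × 10 + 4
10 = 2 × 4 + 2
4 = 2 × 2 + 0

GCD(150, 92) = 2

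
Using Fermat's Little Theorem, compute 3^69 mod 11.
By Fermat: 3^{10} ≡ 1 (mod 11). 69 = 6×10 + 9. So 3^{69} ≡ 3^{9} ≡ 4 (mod 11)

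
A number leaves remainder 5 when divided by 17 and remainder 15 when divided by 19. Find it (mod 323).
M = 17 × 19 = 323. M₁ = 19, y₁ ≡ 9 (mod 17). M₂ = 17, y₂ ≡ 9 (mod 19). x = 5×19×9 + 15×17×9 ≡ 243 (mod 323)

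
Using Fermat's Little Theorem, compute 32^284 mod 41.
By Fermat: 32^{40} ≡ 1 (mod 41). 284 = 7×40 + 4. So 32^{284} ≡ 32^{4} ≡ 1 (mod 41)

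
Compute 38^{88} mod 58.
36

Using successive squaring:
Binary expansion of 88: 1011000
Powers of 38 mod 58 (each is the square of the previous):
  38^1 ≡ 38 (mod 58)
  38^2 ≡ 38² = 1444 ≡ 52 (mod 58)
  38^4 ≡ 52² = 2704 ≡ 36 (mod 58)
  38^8 ≡ 36² = 1296 ≡ 20 (mod 58)
  38^16 ≡ 20² = 400 ≡ 52 (mod 58)
  38^32 ≡ 52² = 2704 ≡ 36 (mod 58)
  38^64 ≡ 36² = 1296 ≡ 20 (mod 58)
88 = 64 + 16 + 8, so 38^88 = 38^64 × 38^16 × 38^8 ≡ 20 × 52 × 20 (mod 58)
Multiplying step by step:
  20 × 52 = 1040 ≡ 54 (mod 58)
  54 × 20 = 1080 ≡ 36 (mod 58)
Result: 38^88 ≡ 36 (mod 58)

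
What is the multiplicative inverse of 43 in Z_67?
43^(-1) ≡ 53 (mod 67). Verification: 43 × 53 = 2279 ≡ 1 (mod 67)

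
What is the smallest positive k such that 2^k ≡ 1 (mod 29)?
Powers of 2 mod 29: 2^1≡2, 2^2≡4, 2^3≡8, 2^4≡16, 2^5≡3, 2^6≡6, 2^7≡12, 2^8≡24, 2^9≡19, 2^10≡9, 2^11≡18, 2^12≡7, 2^13≡14, 2^14≡28, 2^15≡27, 2^16≡25, 2^17≡21, 2^18≡13, 2^19≡26, 2^20≡23, 2^21≡17, 2^22≡5, 2^23≡10, 2^24≡20, 2^25≡11, 2^26≡22, 2^27≡15, 2^28≡1. Order = 28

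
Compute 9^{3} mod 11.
3

Using successive squaring:
Binary expansion of 3: 11
Powers of 9 mod 11 (each is the square of the previous):
  9^1 ≡ 9 (mod 11)
  9^2 ≡ 9² = 81 ≡ 4 (mod 11)
3 = 2 + 1, so 9^3 = 9^2 × 9^1 ≡ 4 × 9 (mod 11)
Multiplying step by step:
  4 × 9 = 36 ≡ 3 (mod 11)
Result: 9^3 ≡ 3 (mod 11)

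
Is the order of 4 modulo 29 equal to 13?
No, the actual order is 14, not 13.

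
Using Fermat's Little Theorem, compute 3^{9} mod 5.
3

By Fermat's Little Theorem, a^(p-1) ≡ 1 (mod p) for prime p and gcd(a, p) = 1
Here p = 5, so 3^4 ≡ 1 (mod 5)
We can reduce the exponent: 9 mod 4 = 1
So 3^9 ≡ 3^1 (mod 5)
Computing: 3^1 mod 5 = 3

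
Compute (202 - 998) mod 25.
4

(202 - 998) = -796
-796 mod 25 = 4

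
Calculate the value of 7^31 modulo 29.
Using Fermat: 7^{28} ≡ 1 (mod 29). 31 ≡ 3 (mod 28). So 7^{31} ≡ 7^{3} ≡ 24 (mod 29)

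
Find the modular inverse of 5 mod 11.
5^(-1) ≡ 9 (mod 11). Verification: 5 × 9 = 45 ≡ 1 (mod 11)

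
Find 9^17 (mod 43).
Using repeated squaring. 17 = 16 + 1 (binary 10001). Repeated squaring mod 43: 9^1 ≡ 9; 9^2 ≡ 9² = 81 ≡ 38; 9^4 ≡ 38² = 1444 ≡ 25; 9^8 ≡ 25² = 625 ≡ 23; 9^16 ≡ 23² = 529 ≡ 13. Multiply: 9^17 = 9^16 × 9^1 ≡ 13 × 9 (mod 43): 13 × 9 = 117 ≡ 31. So 9^17 ≡ 31 (mod 43).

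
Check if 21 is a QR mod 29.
By Euler's criterion: 21^{14} ≡ 28 (mod 29). Since this equals -1 (≡ 28), 21 is not a QR.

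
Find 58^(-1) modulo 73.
34

Using Extended Euclidean Algorithm:
gcd(58, 73) = 1
Bezout coefficients: 58 × 34 + 73 × -27 = 1
So 58 × 34 ≡ 1 (mod 73)
The inverse is 34 mod 73 = 34
Verification: 58 × 34 = 1972 = 27 × 73 + 1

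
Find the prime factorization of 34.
2 × 17

Divide by primes starting from smallest:
34 ÷ 2 = 17
17 ÷ 17 = 1

34 = 2 × 17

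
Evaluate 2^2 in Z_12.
2 = 2 (binary 10). Repeated squaring mod 12: 2^1 ≡ 2; 2^2 ≡ 2² = 4 ≡ 4. So 2^2 ≡ 4 (mod 12).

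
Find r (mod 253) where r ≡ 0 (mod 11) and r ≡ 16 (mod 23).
M = 11 × 23 = 253. M₁ = 23, y₁ ≡ 1 (mod 11). M₂ = 11, y₂ ≡ 21 (mod 23). r = 0×23×1 + 16×11×21 ≡ 154 (mod 253)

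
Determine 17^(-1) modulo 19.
17^(-1) ≡ 9 (mod 19). Verification: 17 × 9 = 153 ≡ 1 (mod 19)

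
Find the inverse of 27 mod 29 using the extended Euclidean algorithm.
Extended GCD: 27(14) + 29(-13) = 1. So 27^(-1) ≡ 14 ≡ 14 (mod 29). Verify: 27 × 14 = 378 ≡ 1 (mod 29)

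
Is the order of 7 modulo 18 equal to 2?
No, the actual order is 3, not 2.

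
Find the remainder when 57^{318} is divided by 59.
By Fermat: 57^{58} ≡ 1 (mod 59). 318 = 5×58 + 28. So 57^{318} ≡ 57^{28} ≡ 29 (mod 59)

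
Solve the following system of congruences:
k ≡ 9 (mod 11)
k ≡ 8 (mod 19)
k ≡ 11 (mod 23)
977

Using the Chinese Remainder Theorem:
M = product of moduli = 4807
For equation 1: M_1 = 437, 437 ≡ 8 (mod 11), inverse of 437 mod 11 is 7 (check: 8 × 7 = 56 ≡ 1 (mod 11))
For equation 2: M_2 = 253, 253 ≡ 6 (mod 19), inverse of 253 mod 19 is 16 (check: 6 × 16 = 96 ≡ 1 (mod 19))
For equation 3: M_3 = 209, 209 ≡ 2 (mod 23), inverse of 209 mod 23 is 12 (check: 2 × 12 = 24 ≡ 1 (mod 23))
Combine: k ≡ Σ r_i×M_i×(M_i⁻¹ mod m_i) = 9×437×7 + 8×253×16 + 11×209×12 = 27531 + 32384 + 27588 = 87503
87503 mod 4807 = 977
k ≡ 977 (mod 4807)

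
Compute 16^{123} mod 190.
26

Using successive squaring:
Binary expansion of 123: 1111011
Powers of 16 mod 190 (each is the square of the previous):
  16^1 ≡ 16 (mod 190)
  16^2 ≡ 16² = 256 ≡ 66 (mod 190)
  16^4 ≡ 66² = 4356 ≡ 176 (mod 190)
  16^8 ≡ 176² = 30976 ≡ 6 (mod 190)
  16^16 ≡ 6² = 36 ≡ 36 (mod 190)
  16^32 ≡ 36² = 1296 ≡ 156 (mod 190)
  16^64 ≡ 156² = 24336 ≡ 16 (mod 190)
123 = 64 + 32 + 16 + 8 + 2 + 1, so 16^123 = 16^64 × 16^32 × 16^16 × 16^8 × 16^2 × 16^1 ≡ 16 × 156 × 36 × 6 × 66 × 16 (mod 190)
Multiplying step by step:
  16 × 156 = 2496 ≡ 26 (mod 190)
  26 × 36 = 936 ≡ 176 (mod 190)
  176 × 6 = 1056 ≡ 106 (mod 190)
  106 × 66 = 6996 ≡ 156 (mod 190)
  156 × 16 = 2496 ≡ 26 (mod 190)
Result: 16^123 ≡ 26 (mod 190)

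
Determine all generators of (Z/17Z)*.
Primitive roots mod 17: {3, 5, 6, 7, 10, 11, 12, 14}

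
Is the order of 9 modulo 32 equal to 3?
No, the actual order is 4, not 3.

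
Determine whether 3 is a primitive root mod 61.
p - 1 = 60 has prime divisors 2, 3, 5. Check 3^(60/q) mod 61 for each: 3^(60/2) = 3^30 ≡ 1, 3^(60/3) = 3^20 ≡ 1, 3^(60/5) = 3^12 ≡ 9 (mod 61). Since 3^30 ≡ 1 (mod 61), the order of 3 divides 30 (in fact the order is 10) ≠ 60, so it is not a primitive root.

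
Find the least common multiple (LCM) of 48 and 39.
624

First find GCD(48, 39) using the Euclidean algorithm:
48 = 1 × 39 + 9
39 = 4 × 9 + 3
9 = 3 × 3 + 0
GCD(48, 39) = 3

LCM formula: LCM(a, b) = (a × b) / GCD(a, b)
LCM(48, 39) = (48 × 39) / 3
LCM(48, 39) = 1872 / 3
LCM(48, 39) = 624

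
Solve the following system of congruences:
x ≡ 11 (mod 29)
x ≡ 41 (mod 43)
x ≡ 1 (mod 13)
11350

Using the Chinese Remainder Theorem:
M = product of moduli = 16211
For equation 1: M_1 = 559, 559 ≡ 8 (mod 29), inverse of 559 mod 29 is 11 (check: 8 × 11 = 88 ≡ 1 (mod 29))
For equation 2: M_2 = 377, 377 ≡ 33 (mod 43), inverse of 377 mod 43 is 30 (check: 33 × 30 = 990 ≡ 1 (mod 43))
For equation 3: M_3 = 1247, 1247 ≡ 12 (mod 13), inverse of 1247 mod 13 is 12 (check: 12 × 12 = 144 ≡ 1 (mod 13))
Combine: x ≡ Σ r_i×M_i×(M_i⁻¹ mod m_i) = 11×559×11 + 41×377×30 + 1×1247×12 = 67639 + 463710 + 14964 = 546313
546313 mod 16211 = 11350
x ≡ 11350 (mod 16211)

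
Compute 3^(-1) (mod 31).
3^(-1) ≡ 21 (mod 31). Verification: 3 × 21 = 63 ≡ 1 (mod 31)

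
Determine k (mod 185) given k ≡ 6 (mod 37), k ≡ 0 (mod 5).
80

Using the Chinese Remainder Theorem:
M = product of moduli = 185
For equation 1: M_1 = 5, 5 ≡ 5 (mod 37), inverse of 5 mod 37 is 15 (check: 5 × 15 = 75 ≡ 1 (mod 37))
For equation 2: M_2 = 37, 37 ≡ 2 (mod 5), inverse of 37 mod 5 is 3 (check: 2 × 3 = 6 ≡ 1 (mod 5))
Combine: k ≡ Σ r_i×M_i×(M_i⁻¹ mod m_i) = 6×5×15 + 0×37×3 = 450 + 0 = 450
450 mod 185 = 80
k ≡ 80 (mod 185)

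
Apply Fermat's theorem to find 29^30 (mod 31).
By Fermat's Little Theorem, 29^{30} ≡ 1 (mod 31) since 31 is prime and gcd(29, 31) = 1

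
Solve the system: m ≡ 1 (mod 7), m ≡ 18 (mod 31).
M = 7 × 31 = 217. M₁ = 31, y₁ ≡ 5 (mod 7). M₂ = 7, y₂ ≡ 9 (mod 31). m = 1×31×5 + 18×7×9 ≡ 204 (mod 217)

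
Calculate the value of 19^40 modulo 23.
Using Fermat: 19^{22} ≡ 1 (mod 23). 40 ≡ 18 (mod 22). So 19^{40} ≡ 19^{18} ≡ 8 (mod 23)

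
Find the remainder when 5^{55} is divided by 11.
By Fermat: 5^{10} ≡ 1 (mod 11). 55 = 5×10 + 5. So 5^{55} ≡ 5^{5} ≡ 1 (mod 11)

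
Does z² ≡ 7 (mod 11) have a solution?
By Euler's criterion: 7^{5} ≡ 10 (mod 11). Since this equals -1 (≡ 10), 7 is not a QR.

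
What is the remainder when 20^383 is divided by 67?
Using Fermat: 20^{66} ≡ 1 (mod 67). 383 ≡ 53 (mod 66). So 20^{383} ≡ 20^{53} ≡ 48 (mod 67)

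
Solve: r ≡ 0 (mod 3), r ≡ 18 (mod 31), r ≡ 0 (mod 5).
M = 3 × 31 × 5 = 465. M₁ = 155, y₁ ≡ 2 (mod 3). M₂ = 15, y₂ ≡ 29 (mod 31). M₃ = 93, y₃ ≡ 2 (mod 5). r = 0×155×2 + 18×15×29 + 0×93×2 ≡ 390 (mod 465)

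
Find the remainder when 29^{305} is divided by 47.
By Fermat: 29^{46} ≡ 1 (mod 47). 305 = 6×46 + 29. So 29^{305} ≡ 29^{29} ≡ 31 (mod 47)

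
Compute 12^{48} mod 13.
1

Using successive squaring:
Binary expansion of 48: 110000
Powers of 12 mod 13 (each is the square of the previous):
  12^1 ≡ 12 (mod 13)
  12^2 ≡ 12² = 144 ≡ 1 (mod 13)
  12^4 ≡ 1² = 1 ≡ 1 (mod 13)
  12^8 ≡ 1² = 1 ≡ 1 (mod 13)
  12^16 ≡ 1² = 1 ≡ 1 (mod 13)
  12^32 ≡ 1² = 1 ≡ 1 (mod 13)
48 = 32 + 16, so 12^48 = 12^32 × 12^16 ≡ 1 × 1 (mod 13)
Multiplying step by step:
  1 × 1 = 1 ≡ 1 (mod 13)
Result: 12^48 ≡ 1 (mod 13)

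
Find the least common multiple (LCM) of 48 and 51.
816

First find GCD(48, 51) using the Euclidean algorithm:
48 = 0 × 51 + 48
51 = 1 × 48 + 3
48 = 16 × 3 + 0
GCD(48, 51) = 3

LCM formula: LCM(a, b) = (a × b) / GCD(a, b)
LCM(48, 51) = (48 × 51) / 3
LCM(48, 51) = 2448 / 3
LCM(48, 51) = 816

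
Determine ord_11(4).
Powers of 4 mod 11: 4^1≡4, 4^2≡5, 4^3≡9, 4^4≡3, 4^5≡1. Order = 5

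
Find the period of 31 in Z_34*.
Powers of 31 mod 34: 31^1≡31, 31^2≡9, 31^3≡7, 31^4≡13, 31^5≡29, 31^6≡15, 31^7≡23, 31^8≡33, 31^9≡3, 31^10≡25, 31^11≡27, 31^12≡21, 31^13≡5, 31^14≡19, 31^15≡11, 31^16≡1. Order = 16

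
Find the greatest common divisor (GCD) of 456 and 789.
3

Using the Euclidean algorithm:
456 = 0 × 789 + 456
789 = 1 × 456 + 333
456 = 1 × 333 + 123
333 = 2 × 123 + 87
123 = 1 × 87 + 36
87 = 2 × 36 + 15
36 = 2 × 15 + 6
15 = 2 × 6 + 3
6 = 2 × 3 + 0

GCD(456, 789) = 3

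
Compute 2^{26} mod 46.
16

Using successive squaring:
Binary expansion of 26: 11010
Powers of 2 mod 46 (each is the square of the previous):
  2^1 ≡ 2 (mod 46)
  2^2 ≡ 2² = 4 ≡ 4 (mod 46)
  2^4 ≡ 4² = 16 ≡ 16 (mod 46)
  2^8 ≡ 16² = 256 ≡ 26 (mod 46)
  2^16 ≡ 26² = 676 ≡ 32 (mod 46)
26 = 16 + 8 + 2, so 2^26 = 2^16 × 2^8 × 2^2 ≡ 32 × 26 × 4 (mod 46)
Multiplying step by step:
  32 × 26 = 832 ≡ 4 (mod 46)
  4 × 4 = 16 ≡ 16 (mod 46)
Result: 2^26 ≡ 16 (mod 46)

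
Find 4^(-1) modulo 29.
22

Using Extended Euclidean Algorithm:
gcd(4, 29) = 1
Bezout coefficients: 4 × -7 + 29 × 1 = 1
So 4 × -7 ≡ 1 (mod 29)
The inverse is -7 mod 29 = 22
Verification: 4 × 22 = 88 = 3 × 29 + 1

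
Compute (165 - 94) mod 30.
11

(165 - 94) = 71
71 mod 30 = 11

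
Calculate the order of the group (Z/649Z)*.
580

Prime factorization: 649 = 11 × 59
Using the formula φ(n) = n × Π(1 - 1/p) for each prime factor p:
φ(649) = 649 × (1 - 1/11) × (1 - 1/59)
φ(649) = 580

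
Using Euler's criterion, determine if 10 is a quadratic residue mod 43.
By Euler's criterion: 10^{21} ≡ 1 (mod 43). Since this equals 1, 10 is a QR.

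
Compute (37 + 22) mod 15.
14

(37 + 22) = 59
59 mod 15 = 14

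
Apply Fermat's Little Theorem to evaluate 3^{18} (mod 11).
5

By Fermat's Little Theorem, a^(p-1) ≡ 1 (mod p) for prime p and gcd(a, p) = 1
Here p = 11, so 3^10 ≡ 1 (mod 11)
We can reduce the exponent: 18 mod 10 = 8
So 3^18 ≡ 3^8 (mod 11)
Computing: 3^8 mod 11 = 5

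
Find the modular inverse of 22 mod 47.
22^(-1) ≡ 15 (mod 47). Verification: 22 × 15 = 330 ≡ 1 (mod 47)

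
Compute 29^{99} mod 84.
29

Using successive squaring:
Binary expansion of 99: 1100011
Powers of 29 mod 84 (each is the square of the previous):
  29^1 ≡ 29 (mod 84)
  29^2 ≡ 29² = 841 ≡ 1 (mod 84)
  29^4 ≡ 1² = 1 ≡ 1 (mod 84)
  29^8 ≡ 1² = 1 ≡ 1 (mod 84)
  29^16 ≡ 1² = 1 ≡ 1 (mod 84)
  29^32 ≡ 1² = 1 ≡ 1 (mod 84)
  29^64 ≡ 1² = 1 ≡ 1 (mod 84)
99 = 64 + 32 + 2 + 1, so 29^99 = 29^64 × 29^32 × 29^2 × 29^1 ≡ 1 × 1 × 1 × 29 (mod 84)
Multiplying step by step:
  1 × 1 = 1 ≡ 1 (mod 84)
  1 × 1 = 1 ≡ 1 (mod 84)
  1 × 29 = 29 ≡ 29 (mod 84)
Result: 29^99 ≡ 29 (mod 84)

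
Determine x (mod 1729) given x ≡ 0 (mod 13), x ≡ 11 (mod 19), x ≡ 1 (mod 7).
1170

Using the Chinese Remainder Theorem:
M = product of moduli = 1729
For equation 1: M_1 = 133, 133 ≡ 3 (mod 13), inverse of 133 mod 13 is 9 (check: 3 × 9 = 27 ≡ 1 (mod 13))
For equation 2: M_2 = 91, 91 ≡ 15 (mod 19), inverse of 91 mod 19 is 14 (check: 15 × 14 = 210 ≡ 1 (mod 19))
For equation 3: M_3 = 247, 247 ≡ 2 (mod 7), inverse of 247 mod 7 is 4 (check: 2 × 4 = 8 ≡ 1 (mod 7))
Combine: x ≡ Σ r_i×M_i×(M_i⁻¹ mod m_i) = 0×133×9 + 11×91×14 + 1×247×4 = 0 + 14014 + 988 = 15002
15002 mod 1729 = 1170
x ≡ 1170 (mod 1729)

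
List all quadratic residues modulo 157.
QRs mod 157: {1, 3, 4, 9, 10, 11, 12, 13, 14, 16, 17, 19, 25, 27, 30, 31, 33, 35, 36, 37, 39, 40, 42, 44, 46, 47, 48, 49, 51, 52, 56, 57, 58, 64, 67, 68, 71, 75, 76, 81, 82, 86, 89, 90, 93, 99, 100, 101, 105, 106, 108, 109, 110, 111, 113, 115, 117, 118, 120, 121, 122, 124, 126, 127, 130, 132, 138, 140, 141, 143, 144, 145, 146, 147, 148, 153, 154, 156}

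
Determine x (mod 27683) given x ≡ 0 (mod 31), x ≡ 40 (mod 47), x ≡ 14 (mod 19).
12307

Using the Chinese Remainder Theorem:
M = product of moduli = 27683
For equation 1: M_1 = 893, 893 ≡ 25 (mod 31), inverse of 893 mod 31 is 5 (check: 25 × 5 = 125 ≡ 1 (mod 31))
For equation 2: M_2 = 589, 589 ≡ 25 (mod 47), inverse of 589 mod 47 is 32 (check: 25 × 32 = 800 ≡ 1 (mod 47))
For equation 3: M_3 = 1457, 1457 ≡ 13 (mod 19), inverse of 1457 mod 19 is 3 (check: 13 × 3 = 39 ≡ 1 (mod 19))
Combine: x ≡ Σ r_i×M_i×(M_i⁻¹ mod m_i) = 0×893×5 + 40×589×32 + 14×1457×3 = 0 + 753920 + 61194 = 815114
815114 mod 27683 = 12307
x ≡ 12307 (mod 27683)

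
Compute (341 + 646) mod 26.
25

(341 + 646) = 987
987 mod 26 = 25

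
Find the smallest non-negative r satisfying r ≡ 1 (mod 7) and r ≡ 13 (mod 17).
M = 7 × 17 = 119. M₁ = 17, y₁ ≡ 5 (mod 7). M₂ = 7, y₂ ≡ 5 (mod 17). r = 1×17×5 + 13×7×5 ≡ 64 (mod 119)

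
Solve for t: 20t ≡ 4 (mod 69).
14

Since gcd(20, 69) = 1 divides 4, a solution exists.
Multiply both sides by the inverse of 20 mod 69:
  20^(-1) mod 69 = 38
  x ≡ 38 × 4 ≡ 152 ≡ 14 (mod 69)
Verification: 20 × 14 = 280 = 4 × 69 + 4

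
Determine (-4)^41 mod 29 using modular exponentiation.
Using Fermat: (-4)^{28} ≡ 1 (mod 29). 41 ≡ 13 (mod 28). So (-4)^{41} ≡ (-4)^{13} ≡ 7 (mod 29)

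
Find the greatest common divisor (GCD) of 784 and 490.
98

Using the Euclidean algorithm:
784 = 1 × 490 + 294
490 = 1 × 294 + 196
294 = 1 × 196 + 98
196 = 2 × 98 + 0

GCD(784, 490) = 98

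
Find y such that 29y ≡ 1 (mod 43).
29^(-1) ≡ 3 (mod 43). Verification: 29 × 3 = 87 ≡ 1 (mod 43)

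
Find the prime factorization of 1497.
3 × 499

Divide by primes starting from smallest:
1497 ÷ 3 = 499
499 ÷ 499 = 1

1497 = 3 × 499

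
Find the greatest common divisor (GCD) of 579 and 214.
1

Using the Euclidean algorithm:
579 = 2 × 214 + 151
214 = 1 × 151 + 63
151 = 2 × 63 + 25
63 = 2 × 25 + 13
25 = 1 × 13 + 12
13 = 1 × 12 + 1
12 = 12 × 1 + 0

GCD(579, 214) = 1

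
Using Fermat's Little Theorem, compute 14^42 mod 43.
By Fermat's Little Theorem, 14^{42} ≡ 1 (mod 43) since 43 is prime and gcd(14, 43) = 1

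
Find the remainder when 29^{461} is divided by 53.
By Fermat: 29^{52} ≡ 1 (mod 53). 461 = 8×52 + 45. So 29^{461} ≡ 29^{45} ≡ 25 (mod 53)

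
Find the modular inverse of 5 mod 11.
5^(-1) ≡ 9 (mod 11). Verification: 5 × 9 = 45 ≡ 1 (mod 11)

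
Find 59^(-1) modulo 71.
65

Using Extended Euclidean Algorithm:
gcd(59, 71) = 1
Bezout coefficients: 59 × -6 + 71 × 5 = 1
So 59 × -6 ≡ 1 (mod 71)
The inverse is -6 mod 71 = 65
Verification: 59 × 65 = 3835 = 54 × 71 + 1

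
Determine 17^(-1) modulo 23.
17^(-1) ≡ 19 (mod 23). Verification: 17 × 19 = 323 ≡ 1 (mod 23)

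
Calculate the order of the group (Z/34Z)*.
16

Prime factorization: 34 = 2 × 17
Using the formula φ(n) = n × Π(1 - 1/p) for each prime factor p:
φ(34) = 34 × (1 - 1/2) × (1 - 1/17)
φ(34) = 16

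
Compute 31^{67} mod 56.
31

Using successive squaring:
Binary expansion of 67: 1000011
Powers of 31 mod 56 (each is the square of the previous):
  31^1 ≡ 31 (mod 56)
  31^2 ≡ 31² = 961 ≡ 9 (mod 56)
  31^4 ≡ 9² = 81 ≡ 25 (mod 56)
  31^8 ≡ 25² = 625 ≡ 9 (mod 56)
  31^16 ≡ 9² = 81 ≡ 25 (mod 56)
  31^32 ≡ 25² = 625 ≡ 9 (mod 56)
  31^64 ≡ 9² = 81 ≡ 25 (mod 56)
67 = 64 + 2 + 1, so 31^67 = 31^64 × 31^2 × 31^1 ≡ 25 × 9 × 31 (mod 56)
Multiplying step by step:
  25 × 9 = 225 ≡ 1 (mod 56)
  1 × 31 = 31 ≡ 31 (mod 56)
Result: 31^67 ≡ 31 (mod 56)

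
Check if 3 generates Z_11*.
p - 1 = 10 has prime divisors 2, 5. Check 3^(10/q) mod 11 for each: 3^(10/2) = 3^5 ≡ 1, 3^(10/5) = 3^2 ≡ 9 (mod 11). Since 3^5 ≡ 1 (mod 11), the order of 3 divides 5 (in fact the order is 5) ≠ 10, so it is not a primitive root.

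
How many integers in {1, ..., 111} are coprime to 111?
72

Prime factorization: 111 = 3 × 37
Using the formula φ(n) = n × Π(1 - 1/p) for each prime factor p:
φ(111) = 111 × (1 - 1/3) × (1 - 1/37)
φ(111) = 72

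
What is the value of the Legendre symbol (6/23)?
(6/23) = 6^{11} mod 23 = 1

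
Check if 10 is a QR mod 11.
By Euler's criterion: 10^{5} ≡ 10 (mod 11). Since this equals -1 (≡ 10), 10 is not a QR.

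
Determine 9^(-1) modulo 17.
9^(-1) ≡ 2 (mod 17). Verification: 9 × 2 = 18 ≡ 1 (mod 17)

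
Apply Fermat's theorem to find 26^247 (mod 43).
By Fermat: 26^{42} ≡ 1 (mod 43). 247 = 5×42 + 37. So 26^{247} ≡ 26^{37} ≡ 29 (mod 43)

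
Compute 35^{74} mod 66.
49

Using successive squaring:
Binary expansion of 74: 1001010
Powers of 35 mod 66 (each is the square of the previous):
  35^1 ≡ 35 (mod 66)
  35^2 ≡ 35² = 1225 ≡ 37 (mod 66)
  35^4 ≡ 37² = 1369 ≡ 49 (mod 66)
  35^8 ≡ 49² = 2401 ≡ 25 (mod 66)
  35^16 ≡ 25² = 625 ≡ 31 (mod 66)
  35^32 ≡ 31² = 961 ≡ 37 (mod 66)
  35^64 ≡ 37² = 1369 ≡ 49 (mod 66)
74 = 64 + 8 + 2, so 35^74 = 35^64 × 35^8 × 35^2 ≡ 49 × 25 × 37 (mod 66)
Multiplying step by step:
  49 × 25 = 1225 ≡ 37 (mod 66)
  37 × 37 = 1369 ≡ 49 (mod 66)
Result: 35^74 ≡ 49 (mod 66)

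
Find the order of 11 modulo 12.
Powers of 11 mod 12: 11^1≡11, 11^2≡1. Order = 2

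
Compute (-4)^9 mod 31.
(-4) ≡ 27 (mod 31). 9 = 8 + 1 (binary 1001). Repeated squaring mod 31: 27^1 ≡ 27; 27^2 ≡ 27² = 729 ≡ 16; 27^4 ≡ 16² = 256 ≡ 8; 27^8 ≡ 8² = 64 ≡ 2. Multiply: (-4)^9 ≡ 27^8 × 27^1 ≡ 2 × 27 (mod 31): 2 × 27 = 54 ≡ 23. So (-4)^9 ≡ 23 (mod 31).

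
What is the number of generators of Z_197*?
Number of primitive roots mod 197 = φ(196) = 84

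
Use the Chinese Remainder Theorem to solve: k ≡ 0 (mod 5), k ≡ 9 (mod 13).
M = 5 × 13 = 65. M₁ = 13, y₁ ≡ 2 (mod 5). M₂ = 5, y₂ ≡ 8 (mod 13). k = 0×13×2 + 9×5×8 ≡ 35 (mod 65)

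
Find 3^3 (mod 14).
3 = 2 + 1 (binary 11). Repeated squaring mod 14: 3^1 ≡ 3; 3^2 ≡ 3² = 9 ≡ 9. Multiply: 3^3 = 3^2 × 3^1 ≡ 9 × 3 (mod 14): 9 × 3 = 27 ≡ 13. So 3^3 ≡ 13 (mod 14).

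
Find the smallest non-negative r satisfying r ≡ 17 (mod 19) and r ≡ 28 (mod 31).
M = 19 × 31 = 589. M₁ = 31, y₁ ≡ 8 (mod 19). M₂ = 19, y₂ ≡ 18 (mod 31). r = 17×31×8 + 28×19×18 ≡ 245 (mod 589)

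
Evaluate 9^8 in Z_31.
8 = 8 (binary 1000). Repeated squaring mod 31: 9^1 ≡ 9; 9^2 ≡ 9² = 81 ≡ 19; 9^4 ≡ 19² = 361 ≡ 20; 9^8 ≡ 20² = 400 ≡ 28. So 9^8 ≡ 28 (mod 31).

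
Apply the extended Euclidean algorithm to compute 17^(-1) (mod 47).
Extended GCD: 17(-11) + 47(4) = 1. So 17^(-1) ≡ 36 ≡ 36 (mod 47). Verify: 17 × 36 = 612 ≡ 1 (mod 47)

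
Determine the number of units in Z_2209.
2162

Prime factorization: 2209 = 47^2
Using the formula φ(n) = n × Π(1 - 1/p) for each prime factor p:
φ(2209) = 2209 × (1 - 1/47)
φ(2209) = 2162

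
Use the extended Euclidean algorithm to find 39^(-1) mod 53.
Extended GCD: 39(-19) + 53(14) = 1. So 39^(-1) ≡ 34 ≡ 34 (mod 53). Verify: 39 × 34 = 1326 ≡ 1 (mod 53)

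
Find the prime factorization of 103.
103

Divide by primes starting from smallest:
103 ÷ 103 = 1

103 = 103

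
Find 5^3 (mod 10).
3 = 2 + 1 (binary 11). Repeated squaring mod 10: 5^1 ≡ 5; 5^2 ≡ 5² = 25 ≡ 5. Multiply: 5^3 = 5^2 × 5^1 ≡ 5 × 5 (mod 10): 5 × 5 = 25 ≡ 5. So 5^3 ≡ 5 (mod 10).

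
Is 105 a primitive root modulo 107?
No

To verify, check if 105^(106/q) ≢ 1 (mod 107) for each prime divisor q of 106
Divisors of 106 = 106: [1, 2, 53, 106]
  105^(106/2) = 105^53 ≡ 1 (mod 107)
  105^(106/53) = 105^2 ≡ 4 (mod 107)
Conclusion: 105 is not a primitive root modulo 107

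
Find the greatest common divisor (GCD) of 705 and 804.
3

Using the Euclidean algorithm:
705 = 0 × 804 + 705
804 = 1 × 705 + 99
705 = 7 × 99 + 12
99 = 8 × 12 + 3
12 = 4 × 3 + 0

GCD(705, 804) = 3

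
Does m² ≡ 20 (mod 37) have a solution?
By Euler's criterion: 20^{18} ≡ 36 (mod 37). Since this equals -1 (≡ 36), 20 is not a QR.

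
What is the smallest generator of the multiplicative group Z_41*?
p - 1 = 40 has prime divisors 2, 5. h is a primitive root mod 41 iff h^(40/q) ≢ 1 (mod 41) for each such q.
h = 2: 2^20 ≡ 1, 2^8 ≡ 10 (mod 41); 2^20 ≡ 1, so not a primitive root.
h = 3: 3^20 ≡ 40, 3^8 ≡ 1 (mod 41); 3^8 ≡ 1, so not a primitive root.
h = 4: 4^20 ≡ 1, 4^8 ≡ 18 (mod 41); 4^20 ≡ 1, so not a primitive root.
h = 5: 5^20 ≡ 1, 5^8 ≡ 18 (mod 41); 5^20 ≡ 1, so not a primitive root.
h = 6: 6^20 ≡ 40, 6^8 ≡ 10 (mod 41); none is 1, so 6 has order 40 and is a primitive root.
The smallest primitive root mod 41 is g = 6.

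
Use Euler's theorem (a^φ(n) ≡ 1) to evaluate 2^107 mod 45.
By Euler: 2^{24} ≡ 1 (mod 45) since gcd(2, 45) = 1. 107 = 4×24 + 11. So 2^{107} ≡ 2^{11} ≡ 23 (mod 45)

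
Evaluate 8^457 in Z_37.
Using Fermat: 8^{36} ≡ 1 (mod 37). 457 ≡ 25 (mod 36). So 8^{457} ≡ 8^{25} ≡ 8 (mod 37)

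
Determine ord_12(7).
Powers of 7 mod 12: 7^1≡7, 7^2≡1. Order = 2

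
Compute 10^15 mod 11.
Using Fermat: 10^{10} ≡ 1 (mod 11). 15 ≡ 5 (mod 10). So 10^{15} ≡ 10^{5} ≡ 10 (mod 11)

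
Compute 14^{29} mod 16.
0

Using successive squaring:
Binary expansion of 29: 11101
Powers of 14 mod 16 (each is the square of the previous):
  14^1 ≡ 14 (mod 16)
  14^2 ≡ 14² = 196 ≡ 4 (mod 16)
  14^4 ≡ 4² = 16 ≡ 0 (mod 16)
  14^8 ≡ 0² = 0 ≡ 0 (mod 16)
  14^16 ≡ 0² = 0 ≡ 0 (mod 16)
29 = 16 + 8 + 4 + 1, so 14^29 = 14^16 × 14^8 × 14^4 × 14^1 ≡ 0 × 0 × 0 × 14 (mod 16)
Multiplying step by step:
  0 × 0 = 0 ≡ 0 (mod 16)
  0 × 0 = 0 ≡ 0 (mod 16)
  0 × 14 = 0 ≡ 0 (mod 16)
Result: 14^29 ≡ 0 (mod 16)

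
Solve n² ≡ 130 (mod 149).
The square roots of 130 mod 149 are 117 and 32. Verify: 117² = 13689 ≡ 130 (mod 149)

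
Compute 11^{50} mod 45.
31

Using successive squaring:
Binary expansion of 50: 110010
Powers of 11 mod 45 (each is the square of the previous):
  11^1 ≡ 11 (mod 45)
  11^2 ≡ 11² = 121 ≡ 31 (mod 45)
  11^4 ≡ 31² = 961 ≡ 16 (mod 45)
  11^8 ≡ 16² = 256 ≡ 31 (mod 45)
  11^16 ≡ 31² = 961 ≡ 16 (mod 45)
  11^32 ≡ 16² = 256 ≡ 31 (mod 45)
50 = 32 + 16 + 2, so 11^50 = 11^32 × 11^16 × 11^2 ≡ 31 × 16 × 31 (mod 45)
Multiplying step by step:
  31 × 16 = 496 ≡ 1 (mod 45)
  1 × 31 = 31 ≡ 31 (mod 45)
Result: 11^50 ≡ 31 (mod 45)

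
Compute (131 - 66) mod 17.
14

(131 - 66) = 65
65 mod 17 = 14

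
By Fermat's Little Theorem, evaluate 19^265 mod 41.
By Fermat: 19^{40} ≡ 1 (mod 41). 265 ≡ 25 (mod 40). So 19^{265} ≡ 19^{25} ≡ 14 (mod 41)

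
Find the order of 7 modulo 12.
Powers of 7 mod 12: 7^1≡7, 7^2≡1. Order = 2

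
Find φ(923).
840

Prime factorization: 923 = 13 × 71
Using the formula φ(n) = n × Π(1 - 1/p) for each prime factor p:
φ(923) = 923 × (1 - 1/13) × (1 - 1/71)
φ(923) = 840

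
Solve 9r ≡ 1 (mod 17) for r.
9^(-1) ≡ 2 (mod 17). Verification: 9 × 2 = 18 ≡ 1 (mod 17)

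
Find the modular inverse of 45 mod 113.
45^(-1) ≡ 108 (mod 113). Verification: 45 × 108 = 4860 ≡ 1 (mod 113)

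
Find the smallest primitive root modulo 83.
p - 1 = 82 has prime divisors 2, 41. h is a primitive root mod 83 iff h^(82/q) ≢ 1 (mod 83) for each such q.
h = 2: 2^41 ≡ 82, 2^2 ≡ 4 (mod 83); none is 1, so 2 has order 82 and is a primitive root.
The smallest primitive root mod 83 is g = 2.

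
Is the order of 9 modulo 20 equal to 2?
Yes, ord_20(9) = 2.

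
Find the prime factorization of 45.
3^2 × 5

Divide by primes starting from smallest:
45 ÷ 3 = 15
15 ÷ 3 = 5
5 ÷ 5 = 1

45 = 3^2 × 5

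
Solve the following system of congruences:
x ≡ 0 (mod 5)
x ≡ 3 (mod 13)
55

Using the Chinese Remainder Theorem:
M = product of moduli = 65
For equation 1: M_1 = 13, 13 ≡ 3 (mod 5), inverse of 13 mod 5 is 2 (check: 3 × 2 = 6 ≡ 1 (mod 5))
For equation 2: M_2 = 5, 5 ≡ 5 (mod 13), inverse of 5 mod 13 is 8 (check: 5 × 8 = 40 ≡ 1 (mod 13))
Combine: x ≡ Σ r_i×M_i×(M_i⁻¹ mod m_i) = 0×13×2 + 3×5×8 = 0 + 120 = 120
120 mod 65 = 55
x ≡ 55 (mod 65)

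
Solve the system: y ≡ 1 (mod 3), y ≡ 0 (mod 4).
M = 3 × 4 = 12. M₁ = 4, y₁ ≡ 1 (mod 3). M₂ = 3, y₂ ≡ 3 (mod 4). y = 1×4×1 + 0×3×3 ≡ 4 (mod 12)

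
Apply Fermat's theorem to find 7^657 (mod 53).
By Fermat: 7^{52} ≡ 1 (mod 53). 657 ≡ 33 (mod 52). So 7^{657} ≡ 7^{33} ≡ 29 (mod 53)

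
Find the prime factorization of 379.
379

Divide by primes starting from smallest:
379 ÷ 379 = 1

379 = 379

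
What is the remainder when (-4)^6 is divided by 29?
(-4) ≡ 25 (mod 29). 6 = 4 + 2 (binary 110). Repeated squaring mod 29: 25^1 ≡ 25; 25^2 ≡ 25² = 625 ≡ 16; 25^4 ≡ 16² = 256 ≡ 24. Multiply: (-4)^6 ≡ 25^4 × 25^2 ≡ 24 × 16 (mod 29): 24 × 16 = 384 ≡ 7. So (-4)^6 ≡ 7 (mod 29).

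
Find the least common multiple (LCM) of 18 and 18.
18

First find GCD(18, 18) using the Euclidean algorithm:
18 = 1 × 18 + 0
GCD(18, 18) = 18

LCM formula: LCM(a, b) = (a × b) / GCD(a, b)
LCM(18, 18) = (18 × 18) / 18
LCM(18, 18) = 324 / 18
LCM(18, 18) = 18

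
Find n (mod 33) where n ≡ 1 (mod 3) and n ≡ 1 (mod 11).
M = 3 × 11 = 33. M₁ = 11, y₁ ≡ 2 (mod 3). M₂ = 3, y₂ ≡ 4 (mod 11). n = 1×11×2 + 1×3×4 ≡ 1 (mod 33)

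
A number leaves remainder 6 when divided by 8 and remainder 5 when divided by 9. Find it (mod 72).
M = 8 × 9 = 72. M₁ = 9, y₁ ≡ 1 (mod 8). M₂ = 8, y₂ ≡ 8 (mod 9). y = 6×9×1 + 5×8×8 ≡ 14 (mod 72)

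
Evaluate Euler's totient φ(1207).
1120

Prime factorization: 1207 = 17 × 71
Using the formula φ(n) = n × Π(1 - 1/p) for each prime factor p:
φ(1207) = 1207 × (1 - 1/17) × (1 - 1/71)
φ(1207) = 1120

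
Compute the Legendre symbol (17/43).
(17/43) = 17^{21} mod 43 = 1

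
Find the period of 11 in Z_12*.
Powers of 11 mod 12: 11^1≡11, 11^2≡1. Order = 2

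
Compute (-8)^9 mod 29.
(-8) ≡ 21 (mod 29). 9 = 8 + 1 (binary 1001). Repeated squaring mod 29: 21^1 ≡ 21; 21^2 ≡ 21² = 441 ≡ 6; 21^4 ≡ 6² = 36 ≡ 7; 21^8 ≡ 7² = 49 ≡ 20. Multiply: (-8)^9 ≡ 21^8 × 21^1 ≡ 20 × 21 (mod 29): 20 × 21 = 420 ≡ 14. So (-8)^9 ≡ 14 (mod 29).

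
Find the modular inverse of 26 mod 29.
26^(-1) ≡ 19 (mod 29). Verification: 26 × 19 = 494 ≡ 1 (mod 29)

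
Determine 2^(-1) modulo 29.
2^(-1) ≡ 15 (mod 29). Verification: 2 × 15 = 30 ≡ 1 (mod 29)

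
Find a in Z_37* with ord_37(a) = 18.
3 has order 18 mod 37 since 3^{18} ≡ 1 (mod 37) and no smaller power works.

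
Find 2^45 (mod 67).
Using repeated squaring. 45 = 32 + 8 + 4 + 1 (binary 101101). Repeated squaring mod 67: 2^1 ≡ 2; 2^2 ≡ 2² = 4 ≡ 4; 2^4 ≡ 4² = 16 ≡ 16; 2^8 ≡ 16² = 256 ≡ 55; 2^16 ≡ 55² = 3025 ≡ 10; 2^32 ≡ 10² = 100 ≡ 33. Multiply: 2^45 = 2^32 × 2^8 × 2^4 × 2^1 ≡ 33 × 55 × 16 × 2 (mod 67): 33 × 55 = 1815 ≡ 6; 6 × 16 = 96 ≡ 29; 29 × 2 = 58 ≡ 58. So 2^45 ≡ 58 (mod 67).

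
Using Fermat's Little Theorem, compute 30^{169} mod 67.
30

By Fermat's Little Theorem, a^(p-1) ≡ 1 (mod p) for prime p and gcd(a, p) = 1
Here p = 67, so 30^66 ≡ 1 (mod 67)
We can reduce the exponent: 169 mod 66 = 37
So 30^169 ≡ 30^37 (mod 67)
Computing: 30^37 mod 67 = 30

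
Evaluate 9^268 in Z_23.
Using Fermat: 9^{22} ≡ 1 (mod 23). 268 ≡ 4 (mod 22). So 9^{268} ≡ 9^{4} ≡ 6 (mod 23)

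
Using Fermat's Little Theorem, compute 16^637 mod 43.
By Fermat: 16^{42} ≡ 1 (mod 43). 637 ≡ 7 (mod 42). So 16^{637} ≡ 16^{7} ≡ 1 (mod 43)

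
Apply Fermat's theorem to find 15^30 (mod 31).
By Fermat's Little Theorem, 15^{30} ≡ 1 (mod 31) since 31 is prime and gcd(15, 31) = 1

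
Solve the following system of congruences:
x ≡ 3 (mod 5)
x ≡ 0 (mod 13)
13

Using the Chinese Remainder Theorem:
M = product of moduli = 65
For equation 1: M_1 = 13, 13 ≡ 3 (mod 5), inverse of 13 mod 5 is 2 (check: 3 × 2 = 6 ≡ 1 (mod 5))
For equation 2: M_2 = 5, 5 ≡ 5 (mod 13), inverse of 5 mod 13 is 8 (check: 5 × 8 = 40 ≡ 1 (mod 13))
Combine: x ≡ Σ r_i×M_i×(M_i⁻¹ mod m_i) = 3×13×2 + 0×5×8 = 78 + 0 = 78
78 mod 65 = 13
x ≡ 13 (mod 65)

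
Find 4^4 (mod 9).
4 = 4 (binary 100). Repeated squaring mod 9: 4^1 ≡ 4; 4^2 ≡ 4² = 16 ≡ 7; 4^4 ≡ 7² = 49 ≡ 4. So 4^4 ≡ 4 (mod 9).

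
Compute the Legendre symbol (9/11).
(9/11) = 9^{5} mod 11 = 1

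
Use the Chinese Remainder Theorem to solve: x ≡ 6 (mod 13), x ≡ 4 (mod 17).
M = 13 × 17 = 221. M₁ = 17, y₁ ≡ 10 (mod 13). M₂ = 13, y₂ ≡ 4 (mod 17). x = 6×17×10 + 4×13×4 ≡ 123 (mod 221)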